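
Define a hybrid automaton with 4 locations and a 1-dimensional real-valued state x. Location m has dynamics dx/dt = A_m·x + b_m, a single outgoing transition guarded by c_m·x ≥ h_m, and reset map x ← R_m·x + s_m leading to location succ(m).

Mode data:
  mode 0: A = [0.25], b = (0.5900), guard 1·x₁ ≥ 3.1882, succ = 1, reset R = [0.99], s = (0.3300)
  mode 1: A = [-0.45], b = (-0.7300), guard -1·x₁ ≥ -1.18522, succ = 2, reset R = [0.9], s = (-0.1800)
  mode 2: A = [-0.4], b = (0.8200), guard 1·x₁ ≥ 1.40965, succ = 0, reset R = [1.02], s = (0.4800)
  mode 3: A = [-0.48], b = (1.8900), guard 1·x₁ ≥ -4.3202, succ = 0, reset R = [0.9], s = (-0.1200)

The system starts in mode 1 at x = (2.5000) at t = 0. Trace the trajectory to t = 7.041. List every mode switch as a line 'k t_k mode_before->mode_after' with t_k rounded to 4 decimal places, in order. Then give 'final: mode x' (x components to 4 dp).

1 0.8536 1->2
2 2.3461 2->0
3 3.3862 0->1
4 4.7165 1->2
5 6.2090 2->0
final: 0 2.9069

Mode 1: guard c·x = -1.1852 hit at Δt = 0.8536 (t = 0.8536), x⁻ = (1.1852) → reset → x⁺ = (0.8867), jump to mode 2
Mode 2: guard c·x = 1.4097 hit at Δt = 1.4925 (t = 2.3461), x⁻ = (1.4096) → reset → x⁺ = (1.9178), jump to mode 0
Mode 0: guard c·x = 3.1882 hit at Δt = 1.0401 (t = 3.3862), x⁻ = (3.1882) → reset → x⁺ = (3.4863), jump to mode 1
Mode 1: guard c·x = -1.1852 hit at Δt = 1.3303 (t = 4.7165), x⁻ = (1.1852) → reset → x⁺ = (0.8867), jump to mode 2
Mode 2: guard c·x = 1.4097 hit at Δt = 1.4925 (t = 6.2090), x⁻ = (1.4096) → reset → x⁺ = (1.9178), jump to mode 0
Mode 0: flow for 0.8320 to horizon, guard not reached → x = (2.9069)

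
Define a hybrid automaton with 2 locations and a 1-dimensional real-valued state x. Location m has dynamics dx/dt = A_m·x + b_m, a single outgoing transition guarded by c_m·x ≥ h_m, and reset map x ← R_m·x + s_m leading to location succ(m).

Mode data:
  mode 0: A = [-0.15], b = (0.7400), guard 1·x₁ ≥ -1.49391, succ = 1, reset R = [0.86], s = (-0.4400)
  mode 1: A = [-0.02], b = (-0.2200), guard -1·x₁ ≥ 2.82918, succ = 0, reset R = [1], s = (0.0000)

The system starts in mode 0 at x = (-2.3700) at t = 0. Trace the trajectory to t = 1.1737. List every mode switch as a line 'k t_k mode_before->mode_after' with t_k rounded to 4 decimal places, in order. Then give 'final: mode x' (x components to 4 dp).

Mode 0: guard c·x = -1.4939 hit at Δt = 0.8519 (t = 0.8519), x⁻ = (-1.4939) → reset → x⁺ = (-1.7248), jump to mode 1
Mode 1: flow for 0.3218 to horizon, guard not reached → x = (-1.7843)

1 0.8519 0->1
final: 1 -1.7843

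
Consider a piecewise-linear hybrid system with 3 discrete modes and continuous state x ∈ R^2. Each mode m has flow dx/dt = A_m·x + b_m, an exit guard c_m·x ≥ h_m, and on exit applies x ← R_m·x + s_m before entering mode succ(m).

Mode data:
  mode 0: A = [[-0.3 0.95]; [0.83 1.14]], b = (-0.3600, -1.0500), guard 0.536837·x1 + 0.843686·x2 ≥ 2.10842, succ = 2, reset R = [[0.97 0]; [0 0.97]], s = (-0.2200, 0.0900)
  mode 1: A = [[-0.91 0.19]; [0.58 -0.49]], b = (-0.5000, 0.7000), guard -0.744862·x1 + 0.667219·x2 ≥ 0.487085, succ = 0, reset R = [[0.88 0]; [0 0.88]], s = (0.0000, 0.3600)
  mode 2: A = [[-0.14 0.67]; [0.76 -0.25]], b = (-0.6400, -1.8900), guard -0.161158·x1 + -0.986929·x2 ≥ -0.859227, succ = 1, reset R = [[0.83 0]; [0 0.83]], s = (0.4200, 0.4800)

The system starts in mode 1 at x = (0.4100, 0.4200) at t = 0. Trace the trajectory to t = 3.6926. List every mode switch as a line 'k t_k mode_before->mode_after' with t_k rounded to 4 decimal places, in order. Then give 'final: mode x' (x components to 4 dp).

Mode 1: guard c·x = 0.4871 hit at Δt = 0.6717 (t = 0.6717), x⁻ = (0.0315, 0.7652) → reset → x⁺ = (0.0277, 1.0334), jump to mode 0
Mode 0: guard c·x = 2.1084 hit at Δt = 1.1162 (t = 1.7879), x⁻ = (0.8954, 1.9293) → reset → x⁺ = (0.6485, 1.9615), jump to mode 2
Mode 2: guard c·x = -0.8592 hit at Δt = 0.7357 (t = 2.5236), x⁻ = (0.7562, 0.7471) → reset → x⁺ = (1.0476, 1.1001), jump to mode 1
Mode 1: guard c·x = 0.4871 hit at Δt = 0.4874 (t = 3.0110), x⁻ = (0.5696, 1.3659) → reset → x⁺ = (0.5013, 1.5620), jump to mode 0
Mode 0: guard c·x = 2.1084 hit at Δt = 0.2813 (t = 3.2923), x⁻ = (0.8139, 1.9811) → reset → x⁺ = (0.5695, 2.0117), jump to mode 2
Mode 2: flow for 0.4003 to horizon, guard not reached → x = (0.7167, 1.2916)

1 0.6717 1->0
2 1.7879 0->2
3 2.5236 2->1
4 3.0110 1->0
5 3.2923 0->2
final: 2 0.7167 1.2916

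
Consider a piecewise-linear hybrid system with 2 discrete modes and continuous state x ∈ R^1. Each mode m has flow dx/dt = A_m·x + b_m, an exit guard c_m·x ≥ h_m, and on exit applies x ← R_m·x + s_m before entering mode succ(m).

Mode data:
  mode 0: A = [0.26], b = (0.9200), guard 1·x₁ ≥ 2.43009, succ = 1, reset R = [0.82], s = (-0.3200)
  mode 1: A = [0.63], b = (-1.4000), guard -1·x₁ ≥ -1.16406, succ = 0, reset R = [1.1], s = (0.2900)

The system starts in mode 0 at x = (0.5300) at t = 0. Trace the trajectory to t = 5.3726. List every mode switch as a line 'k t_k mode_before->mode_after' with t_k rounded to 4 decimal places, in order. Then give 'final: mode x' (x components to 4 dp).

1 1.4740 0->1
2 2.5140 1->0
3 3.1121 0->1
4 4.1521 1->0
5 4.7502 0->1
final: 1 1.4089

Mode 0: guard c·x = 2.4301 hit at Δt = 1.4740 (t = 1.4740), x⁻ = (2.4301) → reset → x⁺ = (1.6727), jump to mode 1
Mode 1: guard c·x = -1.1641 hit at Δt = 1.0400 (t = 2.5140), x⁻ = (1.1641) → reset → x⁺ = (1.5705), jump to mode 0
Mode 0: guard c·x = 2.4301 hit at Δt = 0.5981 (t = 3.1121), x⁻ = (2.4301) → reset → x⁺ = (1.6727), jump to mode 1
Mode 1: guard c·x = -1.1641 hit at Δt = 1.0400 (t = 4.1521), x⁻ = (1.1641) → reset → x⁺ = (1.5705), jump to mode 0
Mode 0: guard c·x = 2.4301 hit at Δt = 0.5981 (t = 4.7502), x⁻ = (2.4301) → reset → x⁺ = (1.6727), jump to mode 1
Mode 1: flow for 0.6224 to horizon, guard not reached → x = (1.4089)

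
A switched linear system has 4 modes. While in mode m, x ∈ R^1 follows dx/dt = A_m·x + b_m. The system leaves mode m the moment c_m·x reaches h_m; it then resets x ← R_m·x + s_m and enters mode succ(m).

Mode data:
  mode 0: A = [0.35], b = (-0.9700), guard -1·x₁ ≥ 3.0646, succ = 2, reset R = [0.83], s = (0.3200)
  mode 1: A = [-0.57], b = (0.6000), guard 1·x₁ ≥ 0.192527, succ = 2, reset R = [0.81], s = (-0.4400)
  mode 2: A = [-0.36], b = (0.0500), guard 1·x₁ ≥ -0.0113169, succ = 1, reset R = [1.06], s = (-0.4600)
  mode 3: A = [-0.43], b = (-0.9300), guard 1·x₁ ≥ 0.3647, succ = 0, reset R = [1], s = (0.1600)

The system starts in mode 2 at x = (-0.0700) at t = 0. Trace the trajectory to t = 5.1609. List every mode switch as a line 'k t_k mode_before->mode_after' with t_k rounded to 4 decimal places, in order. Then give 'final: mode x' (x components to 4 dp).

1 0.9161 2->1
2 1.9204 1->2
3 4.7960 2->1
final: 1 -0.1857

Mode 2: guard c·x = -0.0113 hit at Δt = 0.9161 (t = 0.9161), x⁻ = (-0.0113) → reset → x⁺ = (-0.4720), jump to mode 1
Mode 1: guard c·x = 0.1925 hit at Δt = 1.0043 (t = 1.9204), x⁻ = (0.1925) → reset → x⁺ = (-0.2841), jump to mode 2
Mode 2: guard c·x = -0.0113 hit at Δt = 2.8756 (t = 4.7960), x⁻ = (-0.0113) → reset → x⁺ = (-0.4720), jump to mode 1
Mode 1: flow for 0.3649 to horizon, guard not reached → x = (-0.1857)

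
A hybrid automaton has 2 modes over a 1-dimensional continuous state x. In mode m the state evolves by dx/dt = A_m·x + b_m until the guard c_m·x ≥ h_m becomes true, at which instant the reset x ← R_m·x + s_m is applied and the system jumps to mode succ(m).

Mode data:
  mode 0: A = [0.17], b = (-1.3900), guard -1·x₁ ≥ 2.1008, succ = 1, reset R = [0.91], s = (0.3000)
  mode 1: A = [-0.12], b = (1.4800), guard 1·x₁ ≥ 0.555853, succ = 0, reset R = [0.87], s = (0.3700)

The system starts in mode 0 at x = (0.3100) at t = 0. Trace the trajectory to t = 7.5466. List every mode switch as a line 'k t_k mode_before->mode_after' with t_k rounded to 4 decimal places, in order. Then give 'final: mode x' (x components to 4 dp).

1 1.5725 0->1
2 2.9803 1->0
3 4.9740 0->1
4 6.3818 1->0
final: 0 -0.7500

Mode 0: guard c·x = 2.1008 hit at Δt = 1.5725 (t = 1.5725), x⁻ = (-2.1008) → reset → x⁺ = (-1.6117), jump to mode 1
Mode 1: guard c·x = 0.5559 hit at Δt = 1.4078 (t = 2.9803), x⁻ = (0.5559) → reset → x⁺ = (0.8536), jump to mode 0
Mode 0: guard c·x = 2.1008 hit at Δt = 1.9937 (t = 4.9740), x⁻ = (-2.1008) → reset → x⁺ = (-1.6117), jump to mode 1
Mode 1: guard c·x = 0.5559 hit at Δt = 1.4078 (t = 6.3818), x⁻ = (0.5559) → reset → x⁺ = (0.8536), jump to mode 0
Mode 0: flow for 1.1648 to horizon, guard not reached → x = (-0.7500)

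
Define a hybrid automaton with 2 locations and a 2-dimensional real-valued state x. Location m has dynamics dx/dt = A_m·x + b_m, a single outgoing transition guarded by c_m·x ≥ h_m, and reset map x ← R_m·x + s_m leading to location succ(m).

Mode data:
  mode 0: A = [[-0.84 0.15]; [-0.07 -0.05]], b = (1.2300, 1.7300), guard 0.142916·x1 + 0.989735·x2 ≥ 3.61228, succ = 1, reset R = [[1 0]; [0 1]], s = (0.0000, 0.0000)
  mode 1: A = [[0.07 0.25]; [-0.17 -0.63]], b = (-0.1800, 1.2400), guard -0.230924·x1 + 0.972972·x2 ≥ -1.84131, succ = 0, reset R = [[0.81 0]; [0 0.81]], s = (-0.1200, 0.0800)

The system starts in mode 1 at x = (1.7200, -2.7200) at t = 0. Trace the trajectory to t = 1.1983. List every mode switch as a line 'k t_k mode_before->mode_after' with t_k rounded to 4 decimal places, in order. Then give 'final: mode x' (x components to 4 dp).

1 0.5052 1->0
final: 0 1.1784 -0.0141

Mode 1: guard c·x = -1.8413 hit at Δt = 0.5052 (t = 0.5052), x⁻ = (1.4177, -1.5560) → reset → x⁺ = (1.0284, -1.1803), jump to mode 0
Mode 0: flow for 0.6931 to horizon, guard not reached → x = (1.1784, -0.0141)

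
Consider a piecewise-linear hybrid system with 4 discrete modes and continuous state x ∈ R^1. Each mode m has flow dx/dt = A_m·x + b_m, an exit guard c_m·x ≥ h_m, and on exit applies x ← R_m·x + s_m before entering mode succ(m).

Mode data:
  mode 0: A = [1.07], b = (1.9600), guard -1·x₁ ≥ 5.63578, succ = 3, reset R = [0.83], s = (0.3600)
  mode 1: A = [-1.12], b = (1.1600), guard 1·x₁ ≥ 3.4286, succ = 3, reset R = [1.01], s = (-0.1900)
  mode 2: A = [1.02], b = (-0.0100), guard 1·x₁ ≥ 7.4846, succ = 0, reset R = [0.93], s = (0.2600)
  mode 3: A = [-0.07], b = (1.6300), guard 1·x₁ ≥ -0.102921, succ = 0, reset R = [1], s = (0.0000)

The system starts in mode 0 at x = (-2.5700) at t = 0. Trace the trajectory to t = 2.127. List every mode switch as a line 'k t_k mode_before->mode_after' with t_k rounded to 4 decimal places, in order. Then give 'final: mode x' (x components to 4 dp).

1 1.5323 0->3
final: 3 -3.1922

Mode 0: guard c·x = 5.6358 hit at Δt = 1.5323 (t = 1.5323), x⁻ = (-5.6358) → reset → x⁺ = (-4.3177), jump to mode 3
Mode 3: flow for 0.5947 to horizon, guard not reached → x = (-3.1922)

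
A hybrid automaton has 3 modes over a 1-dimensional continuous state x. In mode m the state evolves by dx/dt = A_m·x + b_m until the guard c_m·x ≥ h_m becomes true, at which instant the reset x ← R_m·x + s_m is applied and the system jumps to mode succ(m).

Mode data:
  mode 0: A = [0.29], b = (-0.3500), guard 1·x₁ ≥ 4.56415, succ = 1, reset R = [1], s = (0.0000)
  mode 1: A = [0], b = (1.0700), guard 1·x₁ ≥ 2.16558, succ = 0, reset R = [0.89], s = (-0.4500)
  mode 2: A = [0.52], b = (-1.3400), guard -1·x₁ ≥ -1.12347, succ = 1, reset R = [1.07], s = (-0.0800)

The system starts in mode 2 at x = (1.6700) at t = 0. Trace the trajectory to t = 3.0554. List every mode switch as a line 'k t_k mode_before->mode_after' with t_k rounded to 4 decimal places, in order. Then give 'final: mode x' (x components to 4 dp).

Mode 2: guard c·x = -1.1235 hit at Δt = 0.9070 (t = 0.9070), x⁻ = (1.1235) → reset → x⁺ = (1.1221), jump to mode 1
Mode 1: guard c·x = 2.1656 hit at Δt = 0.9752 (t = 1.8822), x⁻ = (2.1656) → reset → x⁺ = (1.4774), jump to mode 0
Mode 0: flow for 1.1732 to horizon, guard not reached → x = (1.5870)

1 0.9070 2->1
2 1.8822 1->0
final: 0 1.5870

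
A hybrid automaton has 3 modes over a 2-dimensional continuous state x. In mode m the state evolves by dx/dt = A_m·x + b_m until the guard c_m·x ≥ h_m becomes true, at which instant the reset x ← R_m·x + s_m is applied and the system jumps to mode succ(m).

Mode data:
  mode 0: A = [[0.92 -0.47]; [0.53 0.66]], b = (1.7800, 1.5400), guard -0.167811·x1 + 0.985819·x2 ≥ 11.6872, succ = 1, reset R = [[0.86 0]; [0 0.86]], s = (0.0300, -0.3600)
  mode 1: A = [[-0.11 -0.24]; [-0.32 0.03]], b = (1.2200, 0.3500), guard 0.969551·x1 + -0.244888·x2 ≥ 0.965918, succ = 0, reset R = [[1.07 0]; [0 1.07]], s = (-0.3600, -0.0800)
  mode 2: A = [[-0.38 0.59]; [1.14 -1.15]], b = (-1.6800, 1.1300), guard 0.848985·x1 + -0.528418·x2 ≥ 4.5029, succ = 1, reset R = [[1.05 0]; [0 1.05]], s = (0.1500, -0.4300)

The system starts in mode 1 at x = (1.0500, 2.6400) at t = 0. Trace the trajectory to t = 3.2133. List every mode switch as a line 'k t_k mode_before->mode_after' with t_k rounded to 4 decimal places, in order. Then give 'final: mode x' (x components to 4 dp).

Mode 1: guard c·x = 0.9659 hit at Δt = 1.4137 (t = 1.4137), x⁻ = (1.6608, 2.6309) → reset → x⁺ = (1.4170, 2.7351), jump to mode 0
Mode 0: guard c·x = 11.6872 hit at Δt = 1.3252 (t = 2.7389), x⁻ = (2.3152, 12.2494) → reset → x⁺ = (2.0211, 10.1745), jump to mode 1
Mode 1: flow for 0.4744 to horizon, guard not reached → x = (1.3514, 10.2300)

1 1.4137 1->0
2 2.7389 0->1
final: 1 1.3514 10.2300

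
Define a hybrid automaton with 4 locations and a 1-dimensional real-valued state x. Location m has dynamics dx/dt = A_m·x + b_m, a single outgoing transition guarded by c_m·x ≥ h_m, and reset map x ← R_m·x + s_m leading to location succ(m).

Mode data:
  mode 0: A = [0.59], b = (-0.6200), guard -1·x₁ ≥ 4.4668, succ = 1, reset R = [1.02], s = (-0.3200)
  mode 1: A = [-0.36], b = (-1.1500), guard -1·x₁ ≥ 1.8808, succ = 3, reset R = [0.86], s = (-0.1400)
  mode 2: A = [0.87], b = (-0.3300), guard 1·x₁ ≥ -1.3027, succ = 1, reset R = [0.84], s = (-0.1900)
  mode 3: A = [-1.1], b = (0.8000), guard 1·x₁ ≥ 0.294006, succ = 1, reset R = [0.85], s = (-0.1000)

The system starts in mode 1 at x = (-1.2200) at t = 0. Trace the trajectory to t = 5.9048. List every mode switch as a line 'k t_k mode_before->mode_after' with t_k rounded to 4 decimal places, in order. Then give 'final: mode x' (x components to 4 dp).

1 1.1319 1->3
2 2.7197 3->1
3 5.3154 1->3
final: 3 -0.5721

Mode 1: guard c·x = 1.8808 hit at Δt = 1.1319 (t = 1.1319), x⁻ = (-1.8808) → reset → x⁺ = (-1.7575), jump to mode 3
Mode 3: guard c·x = 0.2940 hit at Δt = 1.5878 (t = 2.7197), x⁻ = (0.2940) → reset → x⁺ = (0.1499), jump to mode 1
Mode 1: guard c·x = 1.8808 hit at Δt = 2.5957 (t = 5.3154), x⁻ = (-1.8808) → reset → x⁺ = (-1.7575), jump to mode 3
Mode 3: flow for 0.5894 to horizon, guard not reached → x = (-0.5721)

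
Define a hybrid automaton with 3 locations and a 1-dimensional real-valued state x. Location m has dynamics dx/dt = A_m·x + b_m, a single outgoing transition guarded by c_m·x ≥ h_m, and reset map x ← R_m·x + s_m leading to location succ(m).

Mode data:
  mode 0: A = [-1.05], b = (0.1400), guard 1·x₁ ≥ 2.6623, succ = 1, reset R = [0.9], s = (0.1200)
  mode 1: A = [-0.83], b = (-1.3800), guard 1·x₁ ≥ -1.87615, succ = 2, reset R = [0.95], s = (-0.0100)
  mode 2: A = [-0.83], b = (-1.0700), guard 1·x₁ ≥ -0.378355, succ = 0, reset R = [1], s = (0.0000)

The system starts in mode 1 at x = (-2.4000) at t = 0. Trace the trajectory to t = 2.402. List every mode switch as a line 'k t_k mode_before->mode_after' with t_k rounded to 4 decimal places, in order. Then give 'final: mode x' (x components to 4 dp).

Mode 1: guard c·x = -1.8761 hit at Δt = 1.4933 (t = 1.4933), x⁻ = (-1.8762) → reset → x⁺ = (-1.7923), jump to mode 2
Mode 2: flow for 0.9087 to horizon, guard not reached → x = (-1.5258)

1 1.4933 1->2
final: 2 -1.5258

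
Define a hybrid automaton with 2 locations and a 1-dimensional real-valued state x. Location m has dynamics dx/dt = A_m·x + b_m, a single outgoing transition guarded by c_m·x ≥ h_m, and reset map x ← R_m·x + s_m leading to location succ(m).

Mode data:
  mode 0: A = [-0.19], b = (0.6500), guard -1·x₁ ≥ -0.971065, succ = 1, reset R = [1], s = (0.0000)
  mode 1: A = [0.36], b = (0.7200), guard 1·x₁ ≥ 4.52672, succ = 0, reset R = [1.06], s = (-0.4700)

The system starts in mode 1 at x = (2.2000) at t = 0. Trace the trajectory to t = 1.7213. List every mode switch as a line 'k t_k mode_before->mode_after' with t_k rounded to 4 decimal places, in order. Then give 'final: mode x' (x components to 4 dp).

Mode 1: guard c·x = 4.5267 hit at Δt = 1.2245 (t = 1.2245), x⁻ = (4.5267) → reset → x⁺ = (4.3283), jump to mode 0
Mode 0: flow for 0.4968 to horizon, guard not reached → x = (4.2466)

1 1.2245 1->0
final: 0 4.2466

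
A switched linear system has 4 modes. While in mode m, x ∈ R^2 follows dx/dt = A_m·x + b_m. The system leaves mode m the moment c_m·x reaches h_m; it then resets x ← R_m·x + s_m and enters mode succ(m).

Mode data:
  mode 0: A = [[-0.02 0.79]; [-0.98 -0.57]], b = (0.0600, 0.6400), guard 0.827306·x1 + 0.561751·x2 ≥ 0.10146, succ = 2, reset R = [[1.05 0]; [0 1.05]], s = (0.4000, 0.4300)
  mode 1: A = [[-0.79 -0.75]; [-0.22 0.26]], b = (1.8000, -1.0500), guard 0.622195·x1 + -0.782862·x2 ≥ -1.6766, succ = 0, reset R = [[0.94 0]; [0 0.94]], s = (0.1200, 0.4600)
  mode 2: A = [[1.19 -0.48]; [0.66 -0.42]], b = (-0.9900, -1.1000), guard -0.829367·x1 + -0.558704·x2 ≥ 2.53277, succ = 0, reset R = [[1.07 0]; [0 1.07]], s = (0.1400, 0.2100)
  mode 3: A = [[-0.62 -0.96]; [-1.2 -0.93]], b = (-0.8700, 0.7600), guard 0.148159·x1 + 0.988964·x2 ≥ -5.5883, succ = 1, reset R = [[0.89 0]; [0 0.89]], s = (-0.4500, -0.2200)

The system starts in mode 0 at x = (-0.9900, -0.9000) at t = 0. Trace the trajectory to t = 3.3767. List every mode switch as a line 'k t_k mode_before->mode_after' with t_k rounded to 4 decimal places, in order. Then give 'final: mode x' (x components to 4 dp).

1 1.3611 0->2
2 2.2363 2->0
final: 0 -1.5385 2.2978

Mode 0: guard c·x = 0.1015 hit at Δt = 1.3611 (t = 1.3611), x⁻ = (-0.6024, 1.0678) → reset → x⁺ = (-0.2325, 1.5512), jump to mode 2
Mode 2: guard c·x = 2.5328 hit at Δt = 0.8752 (t = 2.2363), x⁻ = (-2.7695, -0.4222) → reset → x⁺ = (-2.8233, -0.2417), jump to mode 0
Mode 0: flow for 1.1404 to horizon, guard not reached → x = (-1.5385, 2.2978)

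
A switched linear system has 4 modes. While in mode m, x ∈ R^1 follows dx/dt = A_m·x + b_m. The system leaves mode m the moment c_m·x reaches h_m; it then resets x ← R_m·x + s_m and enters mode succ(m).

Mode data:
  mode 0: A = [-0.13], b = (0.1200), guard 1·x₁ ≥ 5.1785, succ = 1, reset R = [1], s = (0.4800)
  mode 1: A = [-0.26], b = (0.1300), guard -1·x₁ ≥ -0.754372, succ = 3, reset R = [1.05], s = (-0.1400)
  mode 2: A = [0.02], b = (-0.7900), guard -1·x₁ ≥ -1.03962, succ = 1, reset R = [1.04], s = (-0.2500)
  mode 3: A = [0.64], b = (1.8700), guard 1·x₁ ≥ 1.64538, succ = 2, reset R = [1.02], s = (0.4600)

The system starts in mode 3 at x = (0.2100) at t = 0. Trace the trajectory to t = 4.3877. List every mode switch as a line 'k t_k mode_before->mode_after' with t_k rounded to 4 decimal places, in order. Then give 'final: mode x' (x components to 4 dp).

1 0.5895 3->2
2 2.0386 2->1
3 3.0538 1->3
4 3.4369 3->2
final: 2 1.4211

Mode 3: guard c·x = 1.6454 hit at Δt = 0.5895 (t = 0.5895), x⁻ = (1.6454) → reset → x⁺ = (2.1383), jump to mode 2
Mode 2: guard c·x = -1.0396 hit at Δt = 1.4491 (t = 2.0386), x⁻ = (1.0396) → reset → x⁺ = (0.8312), jump to mode 1
Mode 1: guard c·x = -0.7544 hit at Δt = 1.0152 (t = 3.0538), x⁻ = (0.7544) → reset → x⁺ = (0.6521), jump to mode 3
Mode 3: guard c·x = 1.6454 hit at Δt = 0.3832 (t = 3.4369), x⁻ = (1.6454) → reset → x⁺ = (2.1383), jump to mode 2
Mode 2: flow for 0.9508 to horizon, guard not reached → x = (1.4211)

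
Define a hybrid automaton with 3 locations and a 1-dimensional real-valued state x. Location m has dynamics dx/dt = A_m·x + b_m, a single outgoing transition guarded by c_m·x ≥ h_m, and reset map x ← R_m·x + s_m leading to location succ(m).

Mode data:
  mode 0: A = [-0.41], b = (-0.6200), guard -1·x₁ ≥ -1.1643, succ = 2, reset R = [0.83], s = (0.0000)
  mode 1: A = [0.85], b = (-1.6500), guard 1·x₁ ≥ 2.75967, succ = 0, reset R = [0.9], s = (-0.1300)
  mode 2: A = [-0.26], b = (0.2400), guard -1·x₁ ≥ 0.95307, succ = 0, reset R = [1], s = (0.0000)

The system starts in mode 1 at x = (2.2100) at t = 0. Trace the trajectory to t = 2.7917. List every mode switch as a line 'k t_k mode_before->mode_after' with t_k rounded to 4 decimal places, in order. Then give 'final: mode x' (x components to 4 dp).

Mode 1: guard c·x = 2.7597 hit at Δt = 1.3099 (t = 1.3099), x⁻ = (2.7597) → reset → x⁺ = (2.3537), jump to mode 0
Mode 0: guard c·x = -1.1643 hit at Δt = 0.8968 (t = 2.2067), x⁻ = (1.1643) → reset → x⁺ = (0.9664), jump to mode 2
Mode 2: flow for 0.5850 to horizon, guard not reached → x = (0.9603)

1 1.3099 1->0
2 2.2067 0->2
final: 2 0.9603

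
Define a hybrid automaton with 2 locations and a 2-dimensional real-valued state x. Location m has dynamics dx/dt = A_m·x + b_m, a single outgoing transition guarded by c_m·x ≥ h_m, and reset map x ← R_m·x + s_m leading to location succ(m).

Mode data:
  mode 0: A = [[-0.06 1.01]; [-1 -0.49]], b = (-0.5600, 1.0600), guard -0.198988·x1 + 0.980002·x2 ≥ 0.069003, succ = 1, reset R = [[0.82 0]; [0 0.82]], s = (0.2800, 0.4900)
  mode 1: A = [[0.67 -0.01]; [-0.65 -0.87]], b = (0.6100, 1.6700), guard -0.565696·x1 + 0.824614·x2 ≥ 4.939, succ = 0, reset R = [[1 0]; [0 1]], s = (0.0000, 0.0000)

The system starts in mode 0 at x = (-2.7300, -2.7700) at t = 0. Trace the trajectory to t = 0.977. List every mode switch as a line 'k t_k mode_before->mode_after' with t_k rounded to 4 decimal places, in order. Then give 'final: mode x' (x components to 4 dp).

1 0.4114 0->1
final: 1 -3.4773 1.6090

Mode 0: guard c·x = 0.0690 hit at Δt = 0.4114 (t = 0.4114), x⁻ = (-3.5903, -0.6586) → reset → x⁺ = (-2.6640, -0.0500), jump to mode 1
Mode 1: flow for 0.5656 to horizon, guard not reached → x = (-3.4773, 1.6090)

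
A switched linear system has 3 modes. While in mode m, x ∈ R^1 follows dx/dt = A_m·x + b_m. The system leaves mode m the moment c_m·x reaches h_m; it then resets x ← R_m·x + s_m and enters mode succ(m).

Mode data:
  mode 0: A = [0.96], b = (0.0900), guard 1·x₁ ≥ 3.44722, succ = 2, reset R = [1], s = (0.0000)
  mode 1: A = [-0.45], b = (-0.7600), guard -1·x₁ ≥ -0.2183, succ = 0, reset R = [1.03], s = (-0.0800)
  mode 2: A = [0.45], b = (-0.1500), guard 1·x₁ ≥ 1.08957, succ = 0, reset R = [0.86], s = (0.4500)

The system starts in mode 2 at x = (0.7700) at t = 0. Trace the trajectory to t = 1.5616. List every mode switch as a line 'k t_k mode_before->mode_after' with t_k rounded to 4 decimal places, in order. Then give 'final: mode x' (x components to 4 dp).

1 1.2204 2->0
final: 0 1.9609

Mode 2: guard c·x = 1.0896 hit at Δt = 1.2204 (t = 1.2204), x⁻ = (1.0896) → reset → x⁺ = (1.3870), jump to mode 0
Mode 0: flow for 0.3412 to horizon, guard not reached → x = (1.9609)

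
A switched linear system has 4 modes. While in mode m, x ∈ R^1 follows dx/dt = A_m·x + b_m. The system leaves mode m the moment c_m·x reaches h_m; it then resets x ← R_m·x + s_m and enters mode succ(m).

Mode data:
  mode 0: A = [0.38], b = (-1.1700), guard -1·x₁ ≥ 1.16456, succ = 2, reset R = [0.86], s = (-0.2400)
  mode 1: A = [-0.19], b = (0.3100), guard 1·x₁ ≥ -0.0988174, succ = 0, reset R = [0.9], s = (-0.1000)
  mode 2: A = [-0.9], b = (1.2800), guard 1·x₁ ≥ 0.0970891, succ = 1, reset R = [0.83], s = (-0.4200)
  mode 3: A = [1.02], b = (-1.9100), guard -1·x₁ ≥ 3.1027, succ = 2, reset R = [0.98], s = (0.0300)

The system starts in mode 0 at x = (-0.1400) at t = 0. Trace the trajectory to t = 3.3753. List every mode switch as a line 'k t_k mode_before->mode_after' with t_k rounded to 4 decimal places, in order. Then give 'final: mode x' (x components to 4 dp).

1 0.7272 0->2
2 1.5030 2->1
3 2.1882 1->0
4 2.8757 0->2
final: 2 -0.2769

Mode 0: guard c·x = 1.1646 hit at Δt = 0.7272 (t = 0.7272), x⁻ = (-1.1646) → reset → x⁺ = (-1.2415), jump to mode 2
Mode 2: guard c·x = 0.0971 hit at Δt = 0.7758 (t = 1.5030), x⁻ = (0.0971) → reset → x⁺ = (-0.3394), jump to mode 1
Mode 1: guard c·x = -0.0988 hit at Δt = 0.6852 (t = 2.1882), x⁻ = (-0.0988) → reset → x⁺ = (-0.1889), jump to mode 0
Mode 0: guard c·x = 1.1646 hit at Δt = 0.6875 (t = 2.8757), x⁻ = (-1.1646) → reset → x⁺ = (-1.2415), jump to mode 2
Mode 2: flow for 0.4996 to horizon, guard not reached → x = (-0.2769)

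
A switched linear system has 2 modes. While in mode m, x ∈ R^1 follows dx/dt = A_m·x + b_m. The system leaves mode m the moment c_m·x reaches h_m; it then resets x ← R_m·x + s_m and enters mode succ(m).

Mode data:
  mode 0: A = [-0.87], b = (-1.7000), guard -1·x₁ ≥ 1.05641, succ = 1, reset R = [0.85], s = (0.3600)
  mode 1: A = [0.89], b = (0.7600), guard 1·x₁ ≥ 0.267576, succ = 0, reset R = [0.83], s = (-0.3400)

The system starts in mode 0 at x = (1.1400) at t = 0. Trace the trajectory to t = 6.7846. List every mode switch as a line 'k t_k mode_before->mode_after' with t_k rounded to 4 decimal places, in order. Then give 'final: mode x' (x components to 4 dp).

Mode 0: guard c·x = 1.0564 hit at Δt = 1.4224 (t = 1.4224), x⁻ = (-1.0564) → reset → x⁺ = (-0.5379), jump to mode 1
Mode 1: guard c·x = 0.2676 hit at Δt = 1.4233 (t = 2.8457), x⁻ = (0.2676) → reset → x⁺ = (-0.1179), jump to mode 0
Mode 0: guard c·x = 1.0564 hit at Δt = 0.8226 (t = 3.6683), x⁻ = (-1.0564) → reset → x⁺ = (-0.5379), jump to mode 1
Mode 1: guard c·x = 0.2676 hit at Δt = 1.4233 (t = 5.0916), x⁻ = (0.2676) → reset → x⁺ = (-0.1179), jump to mode 0
Mode 0: guard c·x = 1.0564 hit at Δt = 0.8226 (t = 5.9142), x⁻ = (-1.0564) → reset → x⁺ = (-0.5379), jump to mode 1
Mode 1: flow for 0.8704 to horizon, guard not reached → x = (-0.1683)

1 1.4224 0->1
2 2.8457 1->0
3 3.6683 0->1
4 5.0916 1->0
5 5.9142 0->1
final: 1 -0.1683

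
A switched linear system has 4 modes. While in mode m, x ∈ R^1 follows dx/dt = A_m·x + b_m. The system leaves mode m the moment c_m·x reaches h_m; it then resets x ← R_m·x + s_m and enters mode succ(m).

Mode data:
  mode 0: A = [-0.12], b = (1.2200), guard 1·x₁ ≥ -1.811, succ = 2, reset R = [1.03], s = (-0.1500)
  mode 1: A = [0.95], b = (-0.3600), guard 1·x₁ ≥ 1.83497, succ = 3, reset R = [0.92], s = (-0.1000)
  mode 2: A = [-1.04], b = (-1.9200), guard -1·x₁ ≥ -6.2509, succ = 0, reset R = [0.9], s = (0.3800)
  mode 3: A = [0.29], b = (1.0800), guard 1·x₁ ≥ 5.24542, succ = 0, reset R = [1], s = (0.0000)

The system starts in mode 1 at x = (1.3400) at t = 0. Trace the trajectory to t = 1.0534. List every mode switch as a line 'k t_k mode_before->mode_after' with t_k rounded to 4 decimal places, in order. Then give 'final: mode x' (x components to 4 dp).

1 0.4373 1->3
final: 3 2.6274

Mode 1: guard c·x = 1.8350 hit at Δt = 0.4373 (t = 0.4373), x⁻ = (1.8350) → reset → x⁺ = (1.5882), jump to mode 3
Mode 3: flow for 0.6161 to horizon, guard not reached → x = (2.6274)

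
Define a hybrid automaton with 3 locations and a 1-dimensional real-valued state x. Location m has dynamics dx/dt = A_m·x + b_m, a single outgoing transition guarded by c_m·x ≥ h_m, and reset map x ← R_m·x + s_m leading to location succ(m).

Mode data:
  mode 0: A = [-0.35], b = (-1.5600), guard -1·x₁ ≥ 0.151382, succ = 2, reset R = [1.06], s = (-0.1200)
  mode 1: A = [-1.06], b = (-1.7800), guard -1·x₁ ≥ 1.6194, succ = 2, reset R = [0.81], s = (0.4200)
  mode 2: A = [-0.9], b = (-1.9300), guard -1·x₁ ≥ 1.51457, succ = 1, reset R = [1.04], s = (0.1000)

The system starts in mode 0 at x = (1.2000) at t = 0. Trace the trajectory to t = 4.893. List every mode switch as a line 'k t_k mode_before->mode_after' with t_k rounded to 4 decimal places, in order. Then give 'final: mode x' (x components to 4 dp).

1 0.7799 0->2
2 1.9854 2->1
3 3.1428 1->2
4 3.9067 2->1
final: 1 -1.6075

Mode 0: guard c·x = 0.1514 hit at Δt = 0.7799 (t = 0.7799), x⁻ = (-0.1514) → reset → x⁺ = (-0.2805), jump to mode 2
Mode 2: guard c·x = 1.5146 hit at Δt = 1.2055 (t = 1.9854), x⁻ = (-1.5146) → reset → x⁺ = (-1.4752), jump to mode 1
Mode 1: guard c·x = 1.6194 hit at Δt = 1.1574 (t = 3.1428), x⁻ = (-1.6194) → reset → x⁺ = (-0.8917), jump to mode 2
Mode 2: guard c·x = 1.5146 hit at Δt = 0.7640 (t = 3.9067), x⁻ = (-1.5146) → reset → x⁺ = (-1.4752), jump to mode 1
Mode 1: flow for 0.9863 to horizon, guard not reached → x = (-1.6075)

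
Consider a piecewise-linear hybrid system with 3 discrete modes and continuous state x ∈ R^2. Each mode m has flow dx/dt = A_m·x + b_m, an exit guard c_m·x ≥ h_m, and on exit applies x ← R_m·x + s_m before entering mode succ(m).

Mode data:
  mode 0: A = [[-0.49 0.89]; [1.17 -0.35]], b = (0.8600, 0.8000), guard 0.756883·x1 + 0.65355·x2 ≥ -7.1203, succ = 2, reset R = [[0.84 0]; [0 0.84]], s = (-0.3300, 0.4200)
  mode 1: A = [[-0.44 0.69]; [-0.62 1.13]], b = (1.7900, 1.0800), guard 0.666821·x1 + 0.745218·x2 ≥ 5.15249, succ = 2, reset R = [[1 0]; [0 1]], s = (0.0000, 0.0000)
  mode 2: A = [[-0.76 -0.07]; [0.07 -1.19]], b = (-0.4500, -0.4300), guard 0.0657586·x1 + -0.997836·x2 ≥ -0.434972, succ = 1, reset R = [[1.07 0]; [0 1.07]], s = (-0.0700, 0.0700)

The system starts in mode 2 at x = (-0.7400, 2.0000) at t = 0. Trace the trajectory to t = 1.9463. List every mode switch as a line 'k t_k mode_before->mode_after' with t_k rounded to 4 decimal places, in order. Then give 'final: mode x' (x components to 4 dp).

Mode 2: guard c·x = -0.4350 hit at Δt = 0.9317 (t = 0.9317), x⁻ = (-0.7097, 0.3891) → reset → x⁺ = (-0.8294, 0.4864), jump to mode 1
Mode 1: flow for 1.0146 to horizon, guard not reached → x = (1.9881, 3.2754)

1 0.9317 2->1
final: 1 1.9881 3.2754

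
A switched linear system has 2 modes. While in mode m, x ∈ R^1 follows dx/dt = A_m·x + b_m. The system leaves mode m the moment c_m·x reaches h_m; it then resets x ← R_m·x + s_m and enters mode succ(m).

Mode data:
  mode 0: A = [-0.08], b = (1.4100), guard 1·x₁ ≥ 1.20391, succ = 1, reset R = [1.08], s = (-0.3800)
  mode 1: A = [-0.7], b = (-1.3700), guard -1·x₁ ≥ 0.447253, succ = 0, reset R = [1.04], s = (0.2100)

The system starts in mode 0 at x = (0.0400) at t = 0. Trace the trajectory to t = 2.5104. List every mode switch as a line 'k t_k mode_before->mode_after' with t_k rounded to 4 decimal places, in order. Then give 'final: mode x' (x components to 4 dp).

Mode 0: guard c·x = 1.2039 hit at Δt = 0.8560 (t = 0.8560), x⁻ = (1.2039) → reset → x⁺ = (0.9202), jump to mode 1
Mode 1: guard c·x = 0.4473 hit at Δt = 0.9212 (t = 1.7772), x⁻ = (-0.4473) → reset → x⁺ = (-0.2551), jump to mode 0
Mode 0: flow for 0.7332 to horizon, guard not reached → x = (0.7635)

1 0.8560 0->1
2 1.7772 1->0
final: 0 0.7635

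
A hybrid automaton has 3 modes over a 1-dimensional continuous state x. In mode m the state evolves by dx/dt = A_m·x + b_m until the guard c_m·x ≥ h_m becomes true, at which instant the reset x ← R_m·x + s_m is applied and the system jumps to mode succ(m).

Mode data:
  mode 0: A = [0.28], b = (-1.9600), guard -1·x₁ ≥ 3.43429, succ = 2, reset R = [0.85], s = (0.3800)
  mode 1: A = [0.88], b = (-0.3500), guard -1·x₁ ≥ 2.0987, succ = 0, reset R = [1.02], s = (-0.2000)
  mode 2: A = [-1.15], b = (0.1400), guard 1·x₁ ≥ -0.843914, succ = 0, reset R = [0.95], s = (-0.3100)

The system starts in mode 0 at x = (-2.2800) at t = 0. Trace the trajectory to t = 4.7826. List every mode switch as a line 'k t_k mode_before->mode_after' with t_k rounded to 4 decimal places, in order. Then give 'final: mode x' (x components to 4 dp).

1 0.4187 0->2
2 1.3001 2->0
3 2.1993 0->2
4 3.0807 2->0
5 3.9800 0->2
final: 2 -0.9355

Mode 0: guard c·x = 3.4343 hit at Δt = 0.4187 (t = 0.4187), x⁻ = (-3.4343) → reset → x⁺ = (-2.5391), jump to mode 2
Mode 2: guard c·x = -0.8439 hit at Δt = 0.8814 (t = 1.3001), x⁻ = (-0.8439) → reset → x⁺ = (-1.1117), jump to mode 0
Mode 0: guard c·x = 3.4343 hit at Δt = 0.8992 (t = 2.1993), x⁻ = (-3.4343) → reset → x⁺ = (-2.5391), jump to mode 2
Mode 2: guard c·x = -0.8439 hit at Δt = 0.8814 (t = 3.0807), x⁻ = (-0.8439) → reset → x⁺ = (-1.1117), jump to mode 0
Mode 0: guard c·x = 3.4343 hit at Δt = 0.8992 (t = 3.9800), x⁻ = (-3.4343) → reset → x⁺ = (-2.5391), jump to mode 2
Mode 2: flow for 0.8026 to horizon, guard not reached → x = (-0.9355)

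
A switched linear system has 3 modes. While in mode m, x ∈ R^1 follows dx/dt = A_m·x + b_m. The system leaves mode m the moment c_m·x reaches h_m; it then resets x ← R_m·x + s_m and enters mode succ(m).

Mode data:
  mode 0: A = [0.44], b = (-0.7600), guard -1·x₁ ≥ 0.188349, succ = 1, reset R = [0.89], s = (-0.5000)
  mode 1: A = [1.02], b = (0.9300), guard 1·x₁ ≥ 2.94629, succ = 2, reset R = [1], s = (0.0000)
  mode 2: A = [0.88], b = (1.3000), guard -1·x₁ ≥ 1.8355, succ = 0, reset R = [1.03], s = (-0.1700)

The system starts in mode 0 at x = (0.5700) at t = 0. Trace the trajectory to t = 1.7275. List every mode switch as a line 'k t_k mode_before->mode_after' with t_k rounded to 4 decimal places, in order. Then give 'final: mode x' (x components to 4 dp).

1 1.1454 0->1
final: 1 -0.4697

Mode 0: guard c·x = 0.1883 hit at Δt = 1.1454 (t = 1.1454), x⁻ = (-0.1883) → reset → x⁺ = (-0.6676), jump to mode 1
Mode 1: flow for 0.5821 to horizon, guard not reached → x = (-0.4697)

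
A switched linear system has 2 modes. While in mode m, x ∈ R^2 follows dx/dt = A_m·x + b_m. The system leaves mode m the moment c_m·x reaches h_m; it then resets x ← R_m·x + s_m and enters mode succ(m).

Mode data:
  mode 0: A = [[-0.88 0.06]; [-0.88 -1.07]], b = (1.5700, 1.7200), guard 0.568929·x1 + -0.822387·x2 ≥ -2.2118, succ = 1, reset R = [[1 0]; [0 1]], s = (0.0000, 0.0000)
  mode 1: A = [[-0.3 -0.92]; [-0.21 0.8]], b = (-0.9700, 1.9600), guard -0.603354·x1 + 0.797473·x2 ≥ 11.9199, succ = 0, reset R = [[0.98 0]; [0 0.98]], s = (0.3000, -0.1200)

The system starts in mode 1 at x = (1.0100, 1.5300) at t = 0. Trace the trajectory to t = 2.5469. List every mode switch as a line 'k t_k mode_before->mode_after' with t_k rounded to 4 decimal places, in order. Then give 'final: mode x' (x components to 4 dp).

1 1.3996 1->0
final: 0 -0.5902 5.3491

Mode 1: guard c·x = 11.9199 hit at Δt = 1.3996 (t = 1.3996), x⁻ = (-6.0135, 10.3974) → reset → x⁺ = (-5.5933, 10.0694), jump to mode 0
Mode 0: flow for 1.1473 to horizon, guard not reached → x = (-0.5902, 5.3491)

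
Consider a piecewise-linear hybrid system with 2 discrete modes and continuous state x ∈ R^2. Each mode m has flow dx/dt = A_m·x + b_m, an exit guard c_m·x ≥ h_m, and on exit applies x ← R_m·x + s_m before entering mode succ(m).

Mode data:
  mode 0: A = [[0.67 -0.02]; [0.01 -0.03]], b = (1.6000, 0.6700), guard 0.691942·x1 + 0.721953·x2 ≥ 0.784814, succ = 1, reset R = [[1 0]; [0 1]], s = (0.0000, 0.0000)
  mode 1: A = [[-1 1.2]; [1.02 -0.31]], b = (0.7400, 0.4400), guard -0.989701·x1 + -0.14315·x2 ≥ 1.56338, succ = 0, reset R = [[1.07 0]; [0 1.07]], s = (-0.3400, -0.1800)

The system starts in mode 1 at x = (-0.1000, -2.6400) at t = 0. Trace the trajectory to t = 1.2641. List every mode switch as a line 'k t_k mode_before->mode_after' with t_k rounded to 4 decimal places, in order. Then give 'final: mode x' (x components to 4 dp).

1 0.8491 1->0
final: 0 -1.4192 -2.3499

Mode 1: guard c·x = 1.5634 hit at Δt = 0.8491 (t = 0.8491), x⁻ = (-1.2454, -2.3109) → reset → x⁺ = (-1.6726, -2.6527), jump to mode 0
Mode 0: flow for 0.4150 to horizon, guard not reached → x = (-1.4192, -2.3499)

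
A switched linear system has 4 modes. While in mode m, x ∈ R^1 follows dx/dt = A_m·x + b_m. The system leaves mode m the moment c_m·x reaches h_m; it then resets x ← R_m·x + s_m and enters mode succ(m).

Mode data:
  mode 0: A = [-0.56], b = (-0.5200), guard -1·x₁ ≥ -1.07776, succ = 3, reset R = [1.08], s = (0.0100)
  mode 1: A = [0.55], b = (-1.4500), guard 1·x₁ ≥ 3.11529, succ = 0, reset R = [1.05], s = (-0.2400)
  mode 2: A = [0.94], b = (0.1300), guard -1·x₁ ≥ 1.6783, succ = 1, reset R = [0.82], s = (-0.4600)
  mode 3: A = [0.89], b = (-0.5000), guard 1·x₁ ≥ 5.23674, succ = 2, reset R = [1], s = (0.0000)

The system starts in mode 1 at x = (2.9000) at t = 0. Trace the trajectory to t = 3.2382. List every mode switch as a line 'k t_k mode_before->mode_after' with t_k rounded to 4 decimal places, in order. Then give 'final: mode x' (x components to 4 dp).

Mode 1: guard c·x = 3.1153 hit at Δt = 1.0854 (t = 1.0854), x⁻ = (3.1153) → reset → x⁺ = (3.0311), jump to mode 0
Mode 0: guard c·x = -1.0778 hit at Δt = 1.2140 (t = 2.2994), x⁻ = (1.0778) → reset → x⁺ = (1.1740), jump to mode 3
Mode 3: flow for 0.9388 to horizon, guard not reached → x = (1.9735)

1 1.0854 1->0
2 2.2994 0->3
final: 3 1.9735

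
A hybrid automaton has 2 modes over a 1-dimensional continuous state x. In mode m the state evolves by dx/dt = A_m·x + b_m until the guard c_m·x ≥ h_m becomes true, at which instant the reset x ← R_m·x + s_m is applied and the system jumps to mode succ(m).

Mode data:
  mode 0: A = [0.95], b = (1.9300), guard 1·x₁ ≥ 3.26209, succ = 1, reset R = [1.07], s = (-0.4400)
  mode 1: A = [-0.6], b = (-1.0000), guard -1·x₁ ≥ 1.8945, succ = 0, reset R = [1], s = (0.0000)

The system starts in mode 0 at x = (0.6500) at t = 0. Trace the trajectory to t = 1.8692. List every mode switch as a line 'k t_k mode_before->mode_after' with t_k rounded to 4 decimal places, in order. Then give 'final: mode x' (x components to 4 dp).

Mode 0: guard c·x = 3.2621 hit at Δt = 0.7159 (t = 0.7159), x⁻ = (3.2621) → reset → x⁺ = (3.0504), jump to mode 1
Mode 1: flow for 1.1533 to horizon, guard not reached → x = (0.6946)

1 0.7159 0->1
final: 1 0.6946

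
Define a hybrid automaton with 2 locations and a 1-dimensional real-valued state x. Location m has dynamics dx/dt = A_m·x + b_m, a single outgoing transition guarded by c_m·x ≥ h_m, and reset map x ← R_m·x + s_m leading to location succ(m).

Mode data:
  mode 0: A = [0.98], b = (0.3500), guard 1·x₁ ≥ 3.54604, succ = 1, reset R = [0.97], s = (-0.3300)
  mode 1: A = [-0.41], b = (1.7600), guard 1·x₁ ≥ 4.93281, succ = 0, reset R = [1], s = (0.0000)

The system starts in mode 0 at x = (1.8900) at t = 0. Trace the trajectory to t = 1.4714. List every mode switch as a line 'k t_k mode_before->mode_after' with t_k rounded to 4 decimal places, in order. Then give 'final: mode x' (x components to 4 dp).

1 0.5634 0->1
final: 1 3.4774

Mode 0: guard c·x = 3.5460 hit at Δt = 0.5634 (t = 0.5634), x⁻ = (3.5460) → reset → x⁺ = (3.1097), jump to mode 1
Mode 1: flow for 0.9080 to horizon, guard not reached → x = (3.4774)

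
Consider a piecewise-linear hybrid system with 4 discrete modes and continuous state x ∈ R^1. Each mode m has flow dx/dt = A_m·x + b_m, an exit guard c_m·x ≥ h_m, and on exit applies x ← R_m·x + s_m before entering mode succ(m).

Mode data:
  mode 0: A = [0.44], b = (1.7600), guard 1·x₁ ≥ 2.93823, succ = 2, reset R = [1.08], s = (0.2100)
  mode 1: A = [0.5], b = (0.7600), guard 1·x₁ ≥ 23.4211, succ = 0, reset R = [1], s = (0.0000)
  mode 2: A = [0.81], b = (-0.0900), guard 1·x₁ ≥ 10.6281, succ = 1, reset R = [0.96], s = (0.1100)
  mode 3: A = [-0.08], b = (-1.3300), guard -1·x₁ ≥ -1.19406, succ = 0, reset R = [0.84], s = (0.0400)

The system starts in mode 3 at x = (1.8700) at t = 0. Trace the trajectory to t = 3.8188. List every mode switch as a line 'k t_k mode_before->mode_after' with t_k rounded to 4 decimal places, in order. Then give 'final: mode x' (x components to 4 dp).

Mode 3: guard c·x = -1.1941 hit at Δt = 0.4654 (t = 0.4654), x⁻ = (1.1941) → reset → x⁺ = (1.0430), jump to mode 0
Mode 0: guard c·x = 2.9382 hit at Δt = 0.7251 (t = 1.1905), x⁻ = (2.9382) → reset → x⁺ = (3.3833), jump to mode 2
Mode 2: guard c·x = 10.6281 hit at Δt = 1.4414 (t = 2.6319), x⁻ = (10.6281) → reset → x⁺ = (10.3130), jump to mode 1
Mode 1: flow for 1.1869 to horizon, guard not reached → x = (19.9003)

1 0.4654 3->0
2 1.1905 0->2
3 2.6319 2->1
final: 1 19.9003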